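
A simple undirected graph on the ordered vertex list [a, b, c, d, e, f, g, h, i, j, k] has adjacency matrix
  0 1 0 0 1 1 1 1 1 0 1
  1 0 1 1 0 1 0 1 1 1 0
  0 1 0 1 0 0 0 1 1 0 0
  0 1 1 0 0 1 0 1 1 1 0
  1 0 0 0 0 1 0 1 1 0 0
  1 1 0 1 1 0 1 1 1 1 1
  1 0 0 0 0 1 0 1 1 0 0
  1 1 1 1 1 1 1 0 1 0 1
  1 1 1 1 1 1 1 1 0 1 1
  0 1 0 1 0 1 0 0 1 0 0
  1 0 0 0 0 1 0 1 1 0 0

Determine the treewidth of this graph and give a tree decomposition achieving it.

Each bag holds 5 vertices, so the decomposition has width 4, which upper-bounds the treewidth. For the lower bound, the 5 vertices {b, c, d, h, i} are pairwise adjacent, and any tree decomposition puts a clique entirely inside one bag — forcing width ≥ 4. The upper and lower bounds meet at 4, so that is the treewidth.

Treewidth 4.
Bags: B1 = {b, d, f, h, i}  B2 = {a, b, f, h, i}  B3 = {a, e, f, h, i}  B4 = {a, f, h, i, k}  B5 = {b, d, f, i, j}  B6 = {a, f, g, h, i}  B7 = {b, c, d, h, i}
Tree: B1–B2, B2–B3, B3–B4, B1–B5, B4–B6, B1–B7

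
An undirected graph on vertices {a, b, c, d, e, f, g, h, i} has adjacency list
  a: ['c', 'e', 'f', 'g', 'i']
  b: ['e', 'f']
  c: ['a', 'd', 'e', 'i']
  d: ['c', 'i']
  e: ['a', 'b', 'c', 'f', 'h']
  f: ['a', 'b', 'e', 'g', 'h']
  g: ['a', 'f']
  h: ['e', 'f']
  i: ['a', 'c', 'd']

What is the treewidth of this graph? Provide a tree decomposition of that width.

Every bag has size at most 3, so the width is 3 − 1 = 2 and tw(G) ≤ 2. Conversely, {c, d, i} is a clique of size 3, and the vertices of any clique must share a bag in every tree decomposition; so some bag has ≥ 3 vertices and tw(G) ≥ 2. Combining the bounds, tw(G) = 2.

Treewidth 2.
One optimal decomposition is:
Bags: B1 = {a, c, e}  B2 = {a, c, i}  B3 = {a, e, f}  B4 = {b, e, f}  B5 = {e, f, h}  B6 = {a, f, g}  B7 = {c, d, i}
Tree: B1–B2, B1–B3, B3–B4, B4–B5, B3–B6, B2–B7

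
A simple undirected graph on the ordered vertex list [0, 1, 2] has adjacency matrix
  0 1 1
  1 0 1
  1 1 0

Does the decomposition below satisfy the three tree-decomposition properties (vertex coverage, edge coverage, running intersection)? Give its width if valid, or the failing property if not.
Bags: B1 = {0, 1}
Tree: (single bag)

No — vertex 2 appears in no bag.

A tree decomposition must satisfy three properties: every vertex lies in some bag; for every edge, both endpoints lie together in some bag; and for every vertex, the bags containing it form a connected subtree. Here vertex 2 appears in no bag, so the decomposition is invalid.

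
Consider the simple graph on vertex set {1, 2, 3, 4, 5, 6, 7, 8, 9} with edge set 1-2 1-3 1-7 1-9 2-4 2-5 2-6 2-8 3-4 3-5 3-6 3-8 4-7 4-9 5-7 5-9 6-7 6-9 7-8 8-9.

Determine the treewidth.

4

A width-4 tree decomposition is:
Bags: B1 = {2, 3, 6, 7, 9}  B2 = {2, 3, 5, 7, 9}  B3 = {2, 3, 4, 7, 9}  B4 = {2, 3, 7, 8, 9}  B5 = {1, 2, 3, 7, 9}
Tree: B1–B2, B2–B3, B3–B4, B4–B5
Each bag holds 5 vertices, so the decomposition has width 4, which upper-bounds the treewidth. For the lower bound: the 5 vertex sets {6,7}, {3,5}, {4,9}, {2}, {8} are disjoint, each induces a connected subgraph, and every pair is joined by at least one edge of G. Contracting each set to a single vertex therefore yields K_{5} as a minor, and since treewidth is minor-monotone, tw(G) ≥ tw(K_{5}) = 4. Therefore the treewidth is 4.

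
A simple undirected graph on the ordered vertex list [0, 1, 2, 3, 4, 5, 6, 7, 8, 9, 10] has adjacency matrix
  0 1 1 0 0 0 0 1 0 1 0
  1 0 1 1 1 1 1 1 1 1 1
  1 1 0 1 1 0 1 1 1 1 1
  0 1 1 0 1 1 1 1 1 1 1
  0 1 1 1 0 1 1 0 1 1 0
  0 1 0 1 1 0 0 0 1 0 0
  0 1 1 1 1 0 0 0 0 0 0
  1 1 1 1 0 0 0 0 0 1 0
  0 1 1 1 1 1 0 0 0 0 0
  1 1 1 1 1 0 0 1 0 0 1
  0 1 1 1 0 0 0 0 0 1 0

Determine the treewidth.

A width-4 tree decomposition is:
Bags: B1 = {1, 2, 3, 7, 9}  B2 = {1, 2, 3, 4, 9}  B3 = {1, 2, 3, 9, 10}  B4 = {1, 2, 3, 4, 8}  B5 = {1, 3, 4, 5, 8}  B6 = {1, 2, 3, 4, 6}  B7 = {0, 1, 2, 7, 9}
Tree: B1–B2, B2–B3, B2–B4, B4–B5, B4–B6, B1–B7
The largest bag has 5 vertices, giving width 4; this decomposition certifies tw(G) ≤ 4. Conversely, {0, 1, 2, 7, 9} is a clique of size 5, and the vertices of any clique must share a bag in every tree decomposition; so some bag has ≥ 5 vertices and tw(G) ≥ 4. The upper and lower bounds meet at 4, so that is the treewidth.

4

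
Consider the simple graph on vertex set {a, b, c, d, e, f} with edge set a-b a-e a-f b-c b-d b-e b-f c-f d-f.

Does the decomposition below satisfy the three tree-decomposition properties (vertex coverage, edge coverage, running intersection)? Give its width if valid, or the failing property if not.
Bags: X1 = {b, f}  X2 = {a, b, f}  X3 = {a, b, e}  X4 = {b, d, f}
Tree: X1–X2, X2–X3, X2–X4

No — vertex c appears in no bag.

A tree decomposition must satisfy three properties: every vertex lies in some bag; for every edge, both endpoints lie together in some bag; and for every vertex, the bags containing it form a connected subtree. Here vertex c appears in no bag, so the decomposition is invalid.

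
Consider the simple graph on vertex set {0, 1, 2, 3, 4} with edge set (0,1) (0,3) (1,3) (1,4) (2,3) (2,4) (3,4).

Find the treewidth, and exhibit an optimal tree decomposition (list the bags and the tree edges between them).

Treewidth 2.
One optimal decomposition is:
Bags: B1 = {1, 3, 4}  B2 = {2, 3, 4}  B3 = {0, 1, 3}
Tree: B1–B2, B1–B3

Every bag has size at most 3, so the width is 3 − 1 = 2 and tw(G) ≤ 2. Conversely, {0, 1, 3} is a clique of size 3, and the vertices of any clique must share a bag in every tree decomposition; so some bag has ≥ 3 vertices and tw(G) ≥ 2. Therefore the treewidth is 2.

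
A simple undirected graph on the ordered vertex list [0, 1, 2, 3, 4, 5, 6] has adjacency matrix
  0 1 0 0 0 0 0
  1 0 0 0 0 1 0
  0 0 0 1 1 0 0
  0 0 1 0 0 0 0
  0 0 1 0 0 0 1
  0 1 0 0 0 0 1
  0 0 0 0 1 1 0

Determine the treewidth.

A width-1 tree decomposition is:
Bags: B1 = {0, 1}  B2 = {1, 5}  B3 = {5, 6}  B4 = {4, 6}  B5 = {2, 4}  B6 = {2, 3}
Tree: B1–B2, B2–B3, B3–B4, B4–B5, B5–B6
The largest bag has 2 vertices, giving width 1; this decomposition certifies tw(G) ≤ 1. G has an edge, so its treewidth is at least 1. Therefore the treewidth is 1.

1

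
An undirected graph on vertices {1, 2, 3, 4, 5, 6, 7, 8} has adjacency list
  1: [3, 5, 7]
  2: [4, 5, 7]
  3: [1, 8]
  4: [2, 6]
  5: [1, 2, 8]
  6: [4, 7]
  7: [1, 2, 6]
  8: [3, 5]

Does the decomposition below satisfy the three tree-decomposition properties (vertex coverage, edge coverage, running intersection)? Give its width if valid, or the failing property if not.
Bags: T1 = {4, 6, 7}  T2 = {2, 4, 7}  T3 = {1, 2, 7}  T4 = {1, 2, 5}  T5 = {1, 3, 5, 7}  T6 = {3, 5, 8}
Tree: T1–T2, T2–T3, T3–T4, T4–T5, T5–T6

A tree decomposition must satisfy three properties: every vertex lies in some bag; for every edge, both endpoints lie together in some bag; and for every vertex, the bags containing it form a connected subtree. Here bags containing vertex 7 are not connected in the tree, so the decomposition is invalid.

No — bags containing vertex 7 are not connected in the tree.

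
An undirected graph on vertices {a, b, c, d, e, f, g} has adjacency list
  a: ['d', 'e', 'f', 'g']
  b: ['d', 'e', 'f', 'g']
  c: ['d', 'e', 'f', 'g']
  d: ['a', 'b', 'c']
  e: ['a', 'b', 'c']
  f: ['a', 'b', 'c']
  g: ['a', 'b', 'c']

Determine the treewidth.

A width-3 tree decomposition is:
Bags: B1 = {a, b, c, f}  B2 = {a, b, c, e}  B3 = {a, b, c, g}  B4 = {a, b, c, d}
Tree: B1–B2, B2–B3, B3–B4
Each bag holds 4 vertices, so the decomposition has width 3, which upper-bounds the treewidth. For the lower bound: the 4 vertex sets {b,f}, {a,e}, {c}, {g} are disjoint, each induces a connected subgraph, and every pair is joined by at least one edge of G. Contracting each set to a single vertex therefore yields K_{4} as a minor, and since treewidth is minor-monotone, tw(G) ≥ tw(K_{4}) = 3. Therefore the treewidth is 3.

3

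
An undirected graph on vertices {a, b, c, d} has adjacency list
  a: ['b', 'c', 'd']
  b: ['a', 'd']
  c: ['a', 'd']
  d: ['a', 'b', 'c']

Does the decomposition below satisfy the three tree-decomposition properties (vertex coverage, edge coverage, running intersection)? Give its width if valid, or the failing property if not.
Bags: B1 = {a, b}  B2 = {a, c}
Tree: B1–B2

No — vertex d appears in no bag.

A tree decomposition must satisfy three properties: every vertex lies in some bag; for every edge, both endpoints lie together in some bag; and for every vertex, the bags containing it form a connected subtree. Here vertex d appears in no bag, so the decomposition is invalid.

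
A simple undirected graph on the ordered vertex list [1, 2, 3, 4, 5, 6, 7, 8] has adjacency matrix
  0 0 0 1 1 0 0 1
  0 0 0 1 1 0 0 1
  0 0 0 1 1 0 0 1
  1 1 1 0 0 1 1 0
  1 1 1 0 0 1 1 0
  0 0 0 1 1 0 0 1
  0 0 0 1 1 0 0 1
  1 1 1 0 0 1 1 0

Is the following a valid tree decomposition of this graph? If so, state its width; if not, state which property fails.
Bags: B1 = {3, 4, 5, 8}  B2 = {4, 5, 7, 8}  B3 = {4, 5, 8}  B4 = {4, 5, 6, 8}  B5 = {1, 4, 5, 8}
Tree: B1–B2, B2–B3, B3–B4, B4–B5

No — vertex 2 appears in no bag.

A tree decomposition must satisfy three properties: every vertex lies in some bag; for every edge, both endpoints lie together in some bag; and for every vertex, the bags containing it form a connected subtree. Here vertex 2 appears in no bag, so the decomposition is invalid.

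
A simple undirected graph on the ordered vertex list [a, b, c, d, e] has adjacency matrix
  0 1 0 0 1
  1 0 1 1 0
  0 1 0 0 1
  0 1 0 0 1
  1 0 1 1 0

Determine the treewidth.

A width-2 tree decomposition is:
Bags: B1 = {a, b, e}  B2 = {b, c, e}  B3 = {b, d, e}
Tree: B1–B2, B2–B3
Every bag has size at most 3, so the width is 3 − 1 = 2 and tw(G) ≤ 2. Since e–a–b–c–e is a cycle in G, G is not acyclic. Forests are exactly the graphs of treewidth ≤ 1, so tw(G) ≥ 2. Hence tw(G) = 2 exactly.

2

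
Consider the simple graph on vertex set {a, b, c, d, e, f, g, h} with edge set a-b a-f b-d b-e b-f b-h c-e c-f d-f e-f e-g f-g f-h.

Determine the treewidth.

A width-2 tree decomposition is:
Bags: B1 = {a, b, f}  B2 = {b, f, h}  B3 = {b, e, f}  B4 = {c, e, f}  B5 = {b, d, f}  B6 = {e, f, g}
Tree: B1–B2, B1–B3, B3–B4, B1–B5, B4–B6
Every bag has size at most 3, so the width is 3 − 1 = 2 and tw(G) ≤ 2. Conversely, {e, f, g} is a clique of size 3, and the vertices of any clique must share a bag in every tree decomposition; so some bag has ≥ 3 vertices and tw(G) ≥ 2. The upper and lower bounds meet at 2, so that is the treewidth.

2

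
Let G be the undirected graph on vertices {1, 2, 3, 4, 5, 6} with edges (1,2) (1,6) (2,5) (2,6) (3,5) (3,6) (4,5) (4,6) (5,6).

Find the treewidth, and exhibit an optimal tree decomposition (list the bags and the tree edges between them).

Treewidth 2.
One optimal decomposition is:
Bags: B1 = {1, 2, 6}  B2 = {2, 5, 6}  B3 = {4, 5, 6}  B4 = {3, 5, 6}
Tree: B1–B2, B2–B3, B2–B4

Every bag has size at most 3, so the width is 3 − 1 = 2 and tw(G) ≤ 2. For the lower bound, the 3 vertices {1, 2, 6} are pairwise adjacent, and any tree decomposition puts a clique entirely inside one bag — forcing width ≥ 2. Combining the bounds, tw(G) = 2.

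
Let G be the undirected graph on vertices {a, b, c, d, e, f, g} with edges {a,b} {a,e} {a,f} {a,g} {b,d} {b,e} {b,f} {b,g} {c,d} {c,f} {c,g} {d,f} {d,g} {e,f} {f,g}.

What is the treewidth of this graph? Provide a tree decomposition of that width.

Treewidth 3.
Bags: B1 = {a, b, f, g}  B2 = {b, d, f, g}  B3 = {a, b, e, f}  B4 = {c, d, f, g}
Tree: B1–B2, B1–B3, B2–B4

Each bag holds 4 vertices, so the decomposition has width 3, which upper-bounds the treewidth. For the lower bound, the 4 vertices {c, d, f, g} are pairwise adjacent, and any tree decomposition puts a clique entirely inside one bag — forcing width ≥ 3. Therefore the treewidth is 3.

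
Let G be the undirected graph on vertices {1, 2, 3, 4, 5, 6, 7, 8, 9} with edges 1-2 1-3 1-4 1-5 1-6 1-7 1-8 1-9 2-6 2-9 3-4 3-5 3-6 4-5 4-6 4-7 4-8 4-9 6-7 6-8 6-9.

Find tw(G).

A width-3 tree decomposition is:
Bags: B1 = {1, 4, 6, 9}  B2 = {1, 4, 6, 7}  B3 = {1, 2, 6, 9}  B4 = {1, 4, 6, 8}  B5 = {1, 3, 4, 6}  B6 = {1, 3, 4, 5}
Tree: B1–B2, B1–B3, B1–B4, B2–B5, B5–B6
Each bag holds 4 vertices, so the decomposition has width 3, which upper-bounds the treewidth. On the other hand G contains the 4-clique {1, 2, 6, 9}. A clique must lie in a single bag of any decomposition, so no decomposition can have width below 3. The upper and lower bounds meet at 3, so that is the treewidth.

3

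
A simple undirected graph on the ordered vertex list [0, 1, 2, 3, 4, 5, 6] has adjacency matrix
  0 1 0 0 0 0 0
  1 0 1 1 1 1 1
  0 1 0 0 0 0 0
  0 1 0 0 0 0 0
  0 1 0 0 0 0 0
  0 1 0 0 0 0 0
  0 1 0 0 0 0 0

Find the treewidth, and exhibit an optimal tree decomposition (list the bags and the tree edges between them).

Each bag holds 2 vertices, so the decomposition has width 1, which upper-bounds the treewidth. Since G has at least one edge (e.g. 5–1), it is not an edgeless graph, so tw(G) ≥ 1. Hence tw(G) = 1 exactly.

Treewidth 1.
One such decomposition:
Bags: B1 = {1, 5}  B2 = {1, 6}  B3 = {1, 3}  B4 = {0, 1}  B5 = {1, 2}  B6 = {1, 4}
Tree: B1–B2, B1–B3, B2–B4, B3–B5, B3–B6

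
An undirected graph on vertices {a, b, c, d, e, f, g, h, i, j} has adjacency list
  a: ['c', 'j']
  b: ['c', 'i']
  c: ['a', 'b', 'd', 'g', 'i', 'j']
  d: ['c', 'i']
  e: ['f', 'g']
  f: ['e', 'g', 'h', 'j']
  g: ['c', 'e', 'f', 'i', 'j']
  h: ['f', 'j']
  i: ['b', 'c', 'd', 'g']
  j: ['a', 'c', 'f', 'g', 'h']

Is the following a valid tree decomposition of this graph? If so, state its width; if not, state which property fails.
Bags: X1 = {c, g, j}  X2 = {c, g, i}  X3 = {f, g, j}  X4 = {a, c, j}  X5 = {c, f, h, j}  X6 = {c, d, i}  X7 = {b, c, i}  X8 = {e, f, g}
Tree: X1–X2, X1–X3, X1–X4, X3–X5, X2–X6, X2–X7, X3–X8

No — bags containing vertex c are not connected in the tree.

A tree decomposition must satisfy three properties: every vertex lies in some bag; for every edge, both endpoints lie together in some bag; and for every vertex, the bags containing it form a connected subtree. Here bags containing vertex c are not connected in the tree, so the decomposition is invalid.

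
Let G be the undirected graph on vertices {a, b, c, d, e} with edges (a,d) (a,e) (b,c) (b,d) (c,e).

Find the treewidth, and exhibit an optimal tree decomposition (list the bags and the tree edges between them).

Treewidth 2.
One such decomposition:
Bags: B1 = {a, b, d}  B2 = {a, b, e}  B3 = {b, c, e}
Tree: B1–B2, B2–B3

Every bag has size at most 3, so the width is 3 − 1 = 2 and tw(G) ≤ 2. Since b–d–a–e–c–b is a cycle in G, G is not acyclic. Forests are exactly the graphs of treewidth ≤ 1, so tw(G) ≥ 2. Hence tw(G) = 2 exactly.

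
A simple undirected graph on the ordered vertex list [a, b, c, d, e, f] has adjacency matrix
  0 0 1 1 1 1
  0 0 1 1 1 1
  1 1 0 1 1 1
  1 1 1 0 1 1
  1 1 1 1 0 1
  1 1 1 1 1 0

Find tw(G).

A width-4 tree decomposition is:
Bags: B1 = {b, c, d, e, f}  B2 = {a, c, d, e, f}
Tree: B1–B2
Every bag has size at most 5, so the width is 5 − 1 = 4 and tw(G) ≤ 4. On the other hand G contains the 5-clique {a, c, d, e, f}. A clique must lie in a single bag of any decomposition, so no decomposition can have width below 4. Combining the bounds, tw(G) = 4.

4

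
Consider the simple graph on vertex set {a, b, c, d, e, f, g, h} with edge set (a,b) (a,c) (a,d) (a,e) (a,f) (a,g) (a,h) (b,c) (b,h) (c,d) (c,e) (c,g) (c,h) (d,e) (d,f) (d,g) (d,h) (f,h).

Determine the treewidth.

3

A width-3 tree decomposition is:
Bags: B1 = {a, c, d, g}  B2 = {a, c, d, h}  B3 = {a, d, f, h}  B4 = {a, c, d, e}  B5 = {a, b, c, h}
Tree: B1–B2, B2–B3, B1–B4, B2–B5
The largest bag has 4 vertices, giving width 3; this decomposition certifies tw(G) ≤ 3. Conversely, {a, c, d, g} is a clique of size 4, and the vertices of any clique must share a bag in every tree decomposition; so some bag has ≥ 4 vertices and tw(G) ≥ 3. Therefore the treewidth is 3.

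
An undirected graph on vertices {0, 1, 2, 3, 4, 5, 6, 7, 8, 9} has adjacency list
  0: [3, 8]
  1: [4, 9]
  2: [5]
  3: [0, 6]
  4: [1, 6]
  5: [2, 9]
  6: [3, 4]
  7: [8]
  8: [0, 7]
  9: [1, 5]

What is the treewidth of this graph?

1

A width-1 tree decomposition is:
Bags: B1 = {2, 5}  B2 = {5, 9}  B3 = {1, 9}  B4 = {1, 4}  B5 = {4, 6}  B6 = {3, 6}  B7 = {0, 3}  B8 = {0, 8}  B9 = {7, 8}
Tree: B1–B2, B2–B3, B3–B4, B4–B5, B5–B6, B6–B7, B7–B8, B8–B9
The largest bag has 2 vertices, giving width 1; this decomposition certifies tw(G) ≤ 1. Any graph with an edge has treewidth ≥ 1, and G has the edge 2–5. The upper and lower bounds meet at 1, so that is the treewidth.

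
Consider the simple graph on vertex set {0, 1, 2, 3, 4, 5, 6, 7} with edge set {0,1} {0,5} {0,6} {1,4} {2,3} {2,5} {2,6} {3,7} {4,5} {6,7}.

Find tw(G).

2

A width-2 tree decomposition is:
Bags: B1 = {1, 4, 5}  B2 = {0, 1, 5}  B3 = {0, 2, 5}  B4 = {0, 2, 6}  B5 = {2, 3, 6}  B6 = {3, 6, 7}
Tree: B1–B2, B2–B3, B3–B4, B4–B5, B5–B6
The largest bag has 3 vertices, giving width 2; this decomposition certifies tw(G) ≤ 2. The edges 4–1–0–5–4 form a cycle, so G is not a tree and its treewidth is at least 2. Combining the bounds, tw(G) = 2.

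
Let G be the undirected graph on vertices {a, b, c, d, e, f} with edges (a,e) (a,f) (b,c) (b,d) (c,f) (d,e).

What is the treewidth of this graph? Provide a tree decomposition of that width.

Each bag holds 3 vertices, so the decomposition has width 2, which upper-bounds the treewidth. For the lower bound, G contains the cycle a–e–d–b–c–f–a, so G is not a forest; only forests have treewidth ≤ 1, hence tw(G) ≥ 2. The upper and lower bounds meet at 2, so that is the treewidth.

Treewidth 2.
Bags: B1 = {a, d, e}  B2 = {a, b, d}  B3 = {a, b, c}  B4 = {a, c, f}
Tree: B1–B2, B2–B3, B3–B4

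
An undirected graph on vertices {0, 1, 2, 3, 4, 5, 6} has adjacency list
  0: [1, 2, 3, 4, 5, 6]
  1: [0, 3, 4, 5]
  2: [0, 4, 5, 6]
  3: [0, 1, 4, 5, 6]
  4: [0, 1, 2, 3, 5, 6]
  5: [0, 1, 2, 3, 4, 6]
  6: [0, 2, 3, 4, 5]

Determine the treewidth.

A width-4 tree decomposition is:
Bags: B1 = {0, 1, 3, 4, 5}  B2 = {0, 3, 4, 5, 6}  B3 = {0, 2, 4, 5, 6}
Tree: B1–B2, B2–B3
The largest bag has 5 vertices, giving width 4; this decomposition certifies tw(G) ≤ 4. On the other hand G contains the 5-clique {0, 2, 4, 5, 6}. A clique must lie in a single bag of any decomposition, so no decomposition can have width below 4. Combining the bounds, tw(G) = 4.

4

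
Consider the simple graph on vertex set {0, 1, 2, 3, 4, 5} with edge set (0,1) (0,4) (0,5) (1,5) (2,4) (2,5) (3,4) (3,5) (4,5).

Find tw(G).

A width-2 tree decomposition is:
Bags: B1 = {0, 1, 5}  B2 = {0, 4, 5}  B3 = {2, 4, 5}  B4 = {3, 4, 5}
Tree: B1–B2, B2–B3, B2–B4
Every bag has size at most 3, so the width is 3 − 1 = 2 and tw(G) ≤ 2. Conversely, {0, 1, 5} is a clique of size 3, and the vertices of any clique must share a bag in every tree decomposition; so some bag has ≥ 3 vertices and tw(G) ≥ 2. Therefore the treewidth is 2.

2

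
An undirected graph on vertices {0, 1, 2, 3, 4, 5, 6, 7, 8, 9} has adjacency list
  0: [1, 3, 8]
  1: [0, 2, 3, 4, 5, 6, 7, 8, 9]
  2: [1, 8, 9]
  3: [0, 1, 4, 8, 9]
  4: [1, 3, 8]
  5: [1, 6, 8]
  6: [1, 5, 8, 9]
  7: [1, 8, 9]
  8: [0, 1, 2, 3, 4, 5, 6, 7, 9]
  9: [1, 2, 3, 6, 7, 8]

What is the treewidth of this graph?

3

A width-3 tree decomposition is:
Bags: B1 = {1, 6, 8, 9}  B2 = {1, 7, 8, 9}  B3 = {1, 2, 8, 9}  B4 = {1, 3, 8, 9}  B5 = {1, 5, 6, 8}  B6 = {0, 1, 3, 8}  B7 = {1, 3, 4, 8}
Tree: B1–B2, B2–B3, B1–B4, B1–B5, B4–B6, B4–B7
The largest bag has 4 vertices, giving width 3; this decomposition certifies tw(G) ≤ 3. Conversely, {0, 1, 3, 8} is a clique of size 4, and the vertices of any clique must share a bag in every tree decomposition; so some bag has ≥ 4 vertices and tw(G) ≥ 3. Combining the bounds, tw(G) = 3.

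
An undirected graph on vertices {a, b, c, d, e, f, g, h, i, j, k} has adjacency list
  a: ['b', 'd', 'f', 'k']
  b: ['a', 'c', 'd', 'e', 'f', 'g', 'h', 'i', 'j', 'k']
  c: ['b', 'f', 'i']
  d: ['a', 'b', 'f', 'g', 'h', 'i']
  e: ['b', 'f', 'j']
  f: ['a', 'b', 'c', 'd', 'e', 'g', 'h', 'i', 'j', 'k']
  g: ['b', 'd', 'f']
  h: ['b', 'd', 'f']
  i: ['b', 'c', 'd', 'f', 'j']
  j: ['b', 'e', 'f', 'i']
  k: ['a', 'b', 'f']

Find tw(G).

3

A width-3 tree decomposition is:
Bags: B1 = {b, d, f, g}  B2 = {b, d, f, i}  B3 = {b, c, f, i}  B4 = {b, f, i, j}  B5 = {b, d, f, h}  B6 = {b, e, f, j}  B7 = {a, b, d, f}  B8 = {a, b, f, k}
Tree: B1–B2, B2–B3, B3–B4, B1–B5, B4–B6, B1–B7, B7–B8
Every bag has size at most 4, so the width is 4 − 1 = 3 and tw(G) ≤ 3. On the other hand G contains the 4-clique {b, d, f, g}. A clique must lie in a single bag of any decomposition, so no decomposition can have width below 3. Hence tw(G) = 3 exactly.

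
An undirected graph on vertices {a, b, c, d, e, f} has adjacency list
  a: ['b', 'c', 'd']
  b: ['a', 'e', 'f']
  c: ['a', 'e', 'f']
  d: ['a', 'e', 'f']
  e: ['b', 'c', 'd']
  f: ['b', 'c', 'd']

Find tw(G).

A width-3 tree decomposition is:
Bags: B1 = {a, b, c, d}  B2 = {b, c, d, e}  B3 = {b, c, d, f}
Tree: B1–B2, B2–B3
Each bag holds 4 vertices, so the decomposition has width 3, which upper-bounds the treewidth. For the lower bound: the 4 vertex sets {a,c}, {b,e}, {d}, {f} are disjoint, each induces a connected subgraph, and every pair is joined by at least one edge of G. Contracting each set to a single vertex therefore yields K_{4} as a minor, and since treewidth is minor-monotone, tw(G) ≥ tw(K_{4}) = 3. The upper and lower bounds meet at 3, so that is the treewidth.

3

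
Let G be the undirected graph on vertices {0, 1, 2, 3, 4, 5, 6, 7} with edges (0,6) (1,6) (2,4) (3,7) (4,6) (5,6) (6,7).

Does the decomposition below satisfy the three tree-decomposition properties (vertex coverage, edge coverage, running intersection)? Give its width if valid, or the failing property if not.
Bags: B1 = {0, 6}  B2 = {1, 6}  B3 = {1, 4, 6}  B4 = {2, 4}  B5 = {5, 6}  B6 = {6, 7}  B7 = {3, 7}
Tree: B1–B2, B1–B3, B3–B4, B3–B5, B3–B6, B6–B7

No — bags containing vertex 1 are not connected in the tree.

A tree decomposition must satisfy three properties: every vertex lies in some bag; for every edge, both endpoints lie together in some bag; and for every vertex, the bags containing it form a connected subtree. Here bags containing vertex 1 are not connected in the tree, so the decomposition is invalid.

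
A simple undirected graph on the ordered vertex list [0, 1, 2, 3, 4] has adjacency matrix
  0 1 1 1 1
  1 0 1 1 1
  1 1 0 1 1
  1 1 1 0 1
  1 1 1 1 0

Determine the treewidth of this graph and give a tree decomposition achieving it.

Treewidth 4.
One optimal decomposition is:
Bags: B1 = {0, 1, 2, 3, 4}
Tree: (single bag)

A single bag containing all 5 vertices is trivially a valid decomposition of width 4. On the other hand G contains the 5-clique {0, 1, 2, 3, 4}. A clique must lie in a single bag of any decomposition, so no decomposition can have width below 4. Hence tw(G) = 4 exactly.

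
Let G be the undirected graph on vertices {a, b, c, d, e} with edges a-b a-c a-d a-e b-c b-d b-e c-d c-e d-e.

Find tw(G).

A width-4 tree decomposition is:
Bags: B1 = {a, b, c, d, e}
Tree: (single bag)
With just one bag of size 5, the width is 5 − 1 = 4, so tw(G) ≤ 4. On the other hand G contains the 5-clique {a, b, c, d, e}. A clique must lie in a single bag of any decomposition, so no decomposition can have width below 4. Hence tw(G) = 4 exactly.

4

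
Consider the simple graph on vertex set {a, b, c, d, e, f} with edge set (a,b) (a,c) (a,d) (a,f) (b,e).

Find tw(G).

1

A width-1 tree decomposition is:
Bags: B1 = {a, f}  B2 = {a, d}  B3 = {a, b}  B4 = {a, c}  B5 = {b, e}
Tree: B1–B2, B1–B3, B2–B4, B3–B5
Every bag has size at most 2, so the width is 2 − 1 = 1 and tw(G) ≤ 1. G has an edge, so its treewidth is at least 1. Hence tw(G) = 1 exactly.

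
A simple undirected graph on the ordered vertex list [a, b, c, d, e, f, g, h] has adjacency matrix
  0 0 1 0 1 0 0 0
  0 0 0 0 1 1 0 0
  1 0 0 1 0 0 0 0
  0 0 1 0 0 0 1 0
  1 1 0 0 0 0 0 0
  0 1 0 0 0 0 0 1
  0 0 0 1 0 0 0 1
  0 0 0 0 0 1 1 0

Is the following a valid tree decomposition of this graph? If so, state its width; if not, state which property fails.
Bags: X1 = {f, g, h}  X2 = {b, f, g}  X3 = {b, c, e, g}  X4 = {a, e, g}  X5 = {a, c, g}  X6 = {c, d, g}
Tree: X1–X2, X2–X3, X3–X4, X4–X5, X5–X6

No — bags containing vertex c are not connected in the tree.

A tree decomposition must satisfy three properties: every vertex lies in some bag; for every edge, both endpoints lie together in some bag; and for every vertex, the bags containing it form a connected subtree. Here bags containing vertex c are not connected in the tree, so the decomposition is invalid.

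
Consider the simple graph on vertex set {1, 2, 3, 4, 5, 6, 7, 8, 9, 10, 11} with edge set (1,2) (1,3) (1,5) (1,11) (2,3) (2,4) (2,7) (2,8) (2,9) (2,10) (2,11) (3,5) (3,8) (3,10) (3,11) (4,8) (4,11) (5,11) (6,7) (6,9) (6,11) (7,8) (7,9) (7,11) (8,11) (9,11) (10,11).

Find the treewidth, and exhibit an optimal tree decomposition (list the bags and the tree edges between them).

Treewidth 3.
Bags: B1 = {2, 4, 8, 11}  B2 = {2, 7, 8, 11}  B3 = {2, 7, 9, 11}  B4 = {2, 3, 8, 11}  B5 = {6, 7, 9, 11}  B6 = {1, 2, 3, 11}  B7 = {1, 3, 5, 11}  B8 = {2, 3, 10, 11}
Tree: B1–B2, B2–B3, B2–B4, B3–B5, B4–B6, B6–B7, B6–B8

Each bag holds 4 vertices, so the decomposition has width 3, which upper-bounds the treewidth. Conversely, {2, 7, 9, 11} is a clique of size 4, and the vertices of any clique must share a bag in every tree decomposition; so some bag has ≥ 4 vertices and tw(G) ≥ 3. Therefore the treewidth is 3.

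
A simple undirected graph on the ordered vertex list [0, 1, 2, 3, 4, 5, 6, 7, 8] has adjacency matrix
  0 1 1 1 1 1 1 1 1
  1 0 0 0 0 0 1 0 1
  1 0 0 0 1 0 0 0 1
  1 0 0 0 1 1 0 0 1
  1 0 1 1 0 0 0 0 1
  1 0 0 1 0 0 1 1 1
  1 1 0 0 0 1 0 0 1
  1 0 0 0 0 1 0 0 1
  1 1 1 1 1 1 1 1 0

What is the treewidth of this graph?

3

A width-3 tree decomposition is:
Bags: B1 = {0, 3, 5, 8}  B2 = {0, 3, 4, 8}  B3 = {0, 5, 6, 8}  B4 = {0, 5, 7, 8}  B5 = {0, 1, 6, 8}  B6 = {0, 2, 4, 8}
Tree: B1–B2, B1–B3, B1–B4, B3–B5, B2–B6
The largest bag has 4 vertices, giving width 3; this decomposition certifies tw(G) ≤ 3. On the other hand G contains the 4-clique {0, 1, 6, 8}. A clique must lie in a single bag of any decomposition, so no decomposition can have width below 3. Hence tw(G) = 3 exactly.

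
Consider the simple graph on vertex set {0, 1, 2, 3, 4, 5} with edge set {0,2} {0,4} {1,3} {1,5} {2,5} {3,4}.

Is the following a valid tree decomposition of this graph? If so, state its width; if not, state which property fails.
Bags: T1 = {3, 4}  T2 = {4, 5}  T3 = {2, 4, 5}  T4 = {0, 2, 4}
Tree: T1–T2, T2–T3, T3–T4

A tree decomposition must satisfy three properties: every vertex lies in some bag; for every edge, both endpoints lie together in some bag; and for every vertex, the bags containing it form a connected subtree. Here vertex 1 appears in no bag, so the decomposition is invalid.

No — vertex 1 appears in no bag.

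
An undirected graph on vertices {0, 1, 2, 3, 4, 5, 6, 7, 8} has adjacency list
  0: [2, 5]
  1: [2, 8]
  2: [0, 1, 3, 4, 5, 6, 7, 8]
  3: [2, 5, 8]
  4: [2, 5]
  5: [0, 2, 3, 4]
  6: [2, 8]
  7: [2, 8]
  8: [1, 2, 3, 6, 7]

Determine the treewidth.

2

A width-2 tree decomposition is:
Bags: B1 = {2, 3, 5}  B2 = {0, 2, 5}  B3 = {2, 4, 5}  B4 = {2, 3, 8}  B5 = {1, 2, 8}  B6 = {2, 7, 8}  B7 = {2, 6, 8}
Tree: B1–B2, B2–B3, B1–B4, B4–B5, B4–B6, B6–B7
The largest bag has 3 vertices, giving width 2; this decomposition certifies tw(G) ≤ 2. On the other hand G contains the 3-clique {0, 2, 5}. A clique must lie in a single bag of any decomposition, so no decomposition can have width below 2. Hence tw(G) = 2 exactly.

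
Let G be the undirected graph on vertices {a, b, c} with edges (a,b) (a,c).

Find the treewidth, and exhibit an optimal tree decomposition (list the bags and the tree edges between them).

Every bag has size at most 2, so the width is 2 − 1 = 1 and tw(G) ≤ 1. G has an edge, so its treewidth is at least 1. Combining the bounds, tw(G) = 1.

Treewidth 1.
One optimal decomposition is:
Bags: B1 = {a, c}  B2 = {a, b}
Tree: B1–B2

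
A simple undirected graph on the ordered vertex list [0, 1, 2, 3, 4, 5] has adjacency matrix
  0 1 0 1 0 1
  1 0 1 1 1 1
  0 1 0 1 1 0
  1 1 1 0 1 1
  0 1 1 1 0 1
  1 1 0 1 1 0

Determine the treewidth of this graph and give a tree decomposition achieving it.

Each bag holds 4 vertices, so the decomposition has width 3, which upper-bounds the treewidth. On the other hand G contains the 4-clique {0, 1, 3, 5}. A clique must lie in a single bag of any decomposition, so no decomposition can have width below 3. Combining the bounds, tw(G) = 3.

Treewidth 3.
Bags: B1 = {1, 2, 3, 4}  B2 = {1, 3, 4, 5}  B3 = {0, 1, 3, 5}
Tree: B1–B2, B2–B3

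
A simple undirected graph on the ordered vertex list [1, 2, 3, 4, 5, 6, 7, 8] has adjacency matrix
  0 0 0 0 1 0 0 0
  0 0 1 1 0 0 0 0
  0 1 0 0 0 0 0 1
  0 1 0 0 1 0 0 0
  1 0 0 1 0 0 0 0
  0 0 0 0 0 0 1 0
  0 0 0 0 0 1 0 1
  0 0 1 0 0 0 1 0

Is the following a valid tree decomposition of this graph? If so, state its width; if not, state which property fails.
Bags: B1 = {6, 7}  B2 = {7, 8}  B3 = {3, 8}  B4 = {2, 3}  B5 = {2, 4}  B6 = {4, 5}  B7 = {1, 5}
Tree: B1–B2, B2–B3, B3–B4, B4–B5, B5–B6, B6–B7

Yes; width 1.

Vertex coverage: the bags together contain {1, 2, 3, 4, 5, 6, 7, 8}, the full vertex set. Edge coverage: each edge of G has both endpoints in at least one bag. Running intersection: for every vertex, the bags containing it form a connected subtree. All three properties hold, so this is a valid tree decomposition of width max|bag| − 1 = 1, and hence tw(G) ≤ 1.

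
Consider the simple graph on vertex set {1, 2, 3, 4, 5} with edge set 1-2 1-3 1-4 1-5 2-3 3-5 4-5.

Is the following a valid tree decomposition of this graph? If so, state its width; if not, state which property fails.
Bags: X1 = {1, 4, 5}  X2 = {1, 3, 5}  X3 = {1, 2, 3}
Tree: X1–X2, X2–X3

Yes; width 2.

Checking the three conditions: (i) the bags cover all of {1, 2, 3, 4, 5}; (ii) for each edge, some bag contains both endpoints; (iii) the bags containing any fixed vertex form a subtree. All hold, so the decomposition is valid with width 3 − 1 = 2.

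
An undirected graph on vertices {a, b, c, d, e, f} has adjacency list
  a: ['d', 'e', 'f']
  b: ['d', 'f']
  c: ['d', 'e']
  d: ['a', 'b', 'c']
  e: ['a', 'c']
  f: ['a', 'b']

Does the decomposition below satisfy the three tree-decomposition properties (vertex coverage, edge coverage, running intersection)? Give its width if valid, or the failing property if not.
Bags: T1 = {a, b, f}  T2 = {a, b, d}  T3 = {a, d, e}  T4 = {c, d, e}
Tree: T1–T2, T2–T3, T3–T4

Yes; width 2.

Checking the three conditions: (i) the bags cover all of {a, b, c, d, e, f}; (ii) for each edge, some bag contains both endpoints; (iii) the bags containing any fixed vertex form a subtree. All hold, so the decomposition is valid with width 3 − 1 = 2.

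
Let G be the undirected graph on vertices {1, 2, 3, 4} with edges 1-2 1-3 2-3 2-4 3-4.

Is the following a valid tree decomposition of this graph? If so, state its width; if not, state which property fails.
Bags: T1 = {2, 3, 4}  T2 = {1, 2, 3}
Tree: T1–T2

Checking the three conditions: (i) the bags cover all of {1, 2, 3, 4}; (ii) for each edge, some bag contains both endpoints; (iii) the bags containing any fixed vertex form a subtree. All hold, so the decomposition is valid with width 3 − 1 = 2.

Yes; width 2.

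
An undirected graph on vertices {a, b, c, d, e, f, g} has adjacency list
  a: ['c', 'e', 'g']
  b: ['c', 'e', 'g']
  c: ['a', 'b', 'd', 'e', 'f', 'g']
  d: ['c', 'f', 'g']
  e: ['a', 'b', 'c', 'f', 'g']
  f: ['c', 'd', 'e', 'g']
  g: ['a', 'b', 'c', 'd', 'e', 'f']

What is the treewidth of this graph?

3

A width-3 tree decomposition is:
Bags: B1 = {a, c, e, g}  B2 = {c, e, f, g}  B3 = {c, d, f, g}  B4 = {b, c, e, g}
Tree: B1–B2, B2–B3, B2–B4
Each bag holds 4 vertices, so the decomposition has width 3, which upper-bounds the treewidth. For the lower bound, the 4 vertices {c, d, f, g} are pairwise adjacent, and any tree decomposition puts a clique entirely inside one bag — forcing width ≥ 3. Combining the bounds, tw(G) = 3.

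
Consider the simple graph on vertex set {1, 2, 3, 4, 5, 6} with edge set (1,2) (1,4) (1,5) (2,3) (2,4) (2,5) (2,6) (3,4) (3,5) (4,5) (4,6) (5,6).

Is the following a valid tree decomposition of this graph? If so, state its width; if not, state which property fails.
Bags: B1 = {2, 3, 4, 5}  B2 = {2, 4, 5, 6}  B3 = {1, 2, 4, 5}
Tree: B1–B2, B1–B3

Every vertex of G appears in some bag (union = {1, 2, 3, 4, 5, 6}); every edge is covered by a bag; and for each vertex v the set of bags containing v is connected in the bag tree. The decomposition is therefore valid. The largest bag has 4 vertices, so the width is 3.

Yes; width 3.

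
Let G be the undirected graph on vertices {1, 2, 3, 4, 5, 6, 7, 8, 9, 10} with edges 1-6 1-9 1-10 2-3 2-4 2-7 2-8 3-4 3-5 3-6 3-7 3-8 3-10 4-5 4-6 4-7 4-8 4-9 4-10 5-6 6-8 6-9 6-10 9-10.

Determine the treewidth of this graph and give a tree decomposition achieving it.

Treewidth 3.
Bags: B1 = {3, 4, 6, 8}  B2 = {3, 4, 6, 10}  B3 = {4, 6, 9, 10}  B4 = {1, 6, 9, 10}  B5 = {2, 3, 4, 8}  B6 = {2, 3, 4, 7}  B7 = {3, 4, 5, 6}
Tree: B1–B2, B2–B3, B3–B4, B1–B5, B5–B6, B2–B7

Each bag holds 4 vertices, so the decomposition has width 3, which upper-bounds the treewidth. For the lower bound, the 4 vertices {1, 6, 9, 10} are pairwise adjacent, and any tree decomposition puts a clique entirely inside one bag — forcing width ≥ 3. The upper and lower bounds meet at 3, so that is the treewidth.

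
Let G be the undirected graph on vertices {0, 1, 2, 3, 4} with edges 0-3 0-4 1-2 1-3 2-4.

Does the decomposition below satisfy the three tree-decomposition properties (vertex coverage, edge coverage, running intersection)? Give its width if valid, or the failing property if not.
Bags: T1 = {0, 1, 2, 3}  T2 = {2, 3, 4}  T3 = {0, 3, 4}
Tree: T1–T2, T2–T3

A tree decomposition must satisfy three properties: every vertex lies in some bag; for every edge, both endpoints lie together in some bag; and for every vertex, the bags containing it form a connected subtree. Here bags containing vertex 0 are not connected in the tree, so the decomposition is invalid.

No — bags containing vertex 0 are not connected in the tree.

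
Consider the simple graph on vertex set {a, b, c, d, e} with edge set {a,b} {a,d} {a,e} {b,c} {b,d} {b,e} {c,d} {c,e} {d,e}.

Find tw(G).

3

A width-3 tree decomposition is:
Bags: B1 = {a, b, d, e}  B2 = {b, c, d, e}
Tree: B1–B2
Each bag holds 4 vertices, so the decomposition has width 3, which upper-bounds the treewidth. For the lower bound, the 4 vertices {b, c, d, e} are pairwise adjacent, and any tree decomposition puts a clique entirely inside one bag — forcing width ≥ 3. Combining the bounds, tw(G) = 3.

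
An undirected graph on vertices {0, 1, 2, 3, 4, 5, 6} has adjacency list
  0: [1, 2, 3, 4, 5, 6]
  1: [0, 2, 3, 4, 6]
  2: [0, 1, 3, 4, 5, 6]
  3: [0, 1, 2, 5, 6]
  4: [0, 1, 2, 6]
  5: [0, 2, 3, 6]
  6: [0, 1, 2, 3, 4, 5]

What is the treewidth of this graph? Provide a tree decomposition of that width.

Each bag holds 5 vertices, so the decomposition has width 4, which upper-bounds the treewidth. For the lower bound, the 5 vertices {0, 1, 2, 3, 6} are pairwise adjacent, and any tree decomposition puts a clique entirely inside one bag — forcing width ≥ 4. The upper and lower bounds meet at 4, so that is the treewidth.

Treewidth 4.
Bags: B1 = {0, 1, 2, 4, 6}  B2 = {0, 1, 2, 3, 6}  B3 = {0, 2, 3, 5, 6}
Tree: B1–B2, B2–B3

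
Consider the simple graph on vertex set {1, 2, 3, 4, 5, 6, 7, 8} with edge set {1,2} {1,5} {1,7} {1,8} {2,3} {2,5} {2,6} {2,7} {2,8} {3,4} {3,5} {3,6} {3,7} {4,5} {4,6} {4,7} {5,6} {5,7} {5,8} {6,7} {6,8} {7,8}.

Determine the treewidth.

4

A width-4 tree decomposition is:
Bags: B1 = {2, 3, 5, 6, 7}  B2 = {2, 5, 6, 7, 8}  B3 = {3, 4, 5, 6, 7}  B4 = {1, 2, 5, 7, 8}
Tree: B1–B2, B1–B3, B2–B4
Each bag holds 5 vertices, so the decomposition has width 4, which upper-bounds the treewidth. For the lower bound, the 5 vertices {1, 2, 5, 7, 8} are pairwise adjacent, and any tree decomposition puts a clique entirely inside one bag — forcing width ≥ 4. The upper and lower bounds meet at 4, so that is the treewidth.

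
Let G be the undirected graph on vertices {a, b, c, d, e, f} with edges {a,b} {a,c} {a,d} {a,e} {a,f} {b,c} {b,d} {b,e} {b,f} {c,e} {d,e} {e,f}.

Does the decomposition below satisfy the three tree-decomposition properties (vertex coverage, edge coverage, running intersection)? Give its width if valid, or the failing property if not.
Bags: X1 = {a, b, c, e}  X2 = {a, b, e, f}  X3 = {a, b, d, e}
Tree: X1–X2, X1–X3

Yes; width 3.

Checking the three conditions: (i) the bags cover all of {a, b, c, d, e, f}; (ii) for each edge, some bag contains both endpoints; (iii) the bags containing any fixed vertex form a subtree. All hold, so the decomposition is valid with width 4 − 1 = 3.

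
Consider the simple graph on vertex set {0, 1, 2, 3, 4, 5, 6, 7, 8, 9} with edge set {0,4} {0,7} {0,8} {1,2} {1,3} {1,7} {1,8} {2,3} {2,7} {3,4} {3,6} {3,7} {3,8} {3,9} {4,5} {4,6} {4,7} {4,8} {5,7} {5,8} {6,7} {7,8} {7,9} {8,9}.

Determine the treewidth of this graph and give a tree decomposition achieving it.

Every bag has size at most 4, so the width is 4 − 1 = 3 and tw(G) ≤ 3. Conversely, {0, 4, 7, 8} is a clique of size 4, and the vertices of any clique must share a bag in every tree decomposition; so some bag has ≥ 4 vertices and tw(G) ≥ 3. The upper and lower bounds meet at 3, so that is the treewidth.

Treewidth 3.
One such decomposition:
Bags: B1 = {3, 4, 7, 8}  B2 = {3, 4, 6, 7}  B3 = {1, 3, 7, 8}  B4 = {4, 5, 7, 8}  B5 = {0, 4, 7, 8}  B6 = {3, 7, 8, 9}  B7 = {1, 2, 3, 7}
Tree: B1–B2, B1–B3, B1–B4, B4–B5, B1–B6, B3–B7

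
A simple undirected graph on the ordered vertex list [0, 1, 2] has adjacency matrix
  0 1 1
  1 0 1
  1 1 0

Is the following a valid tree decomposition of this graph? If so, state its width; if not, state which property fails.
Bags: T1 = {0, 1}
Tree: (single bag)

A tree decomposition must satisfy three properties: every vertex lies in some bag; for every edge, both endpoints lie together in some bag; and for every vertex, the bags containing it form a connected subtree. Here vertex 2 appears in no bag, so the decomposition is invalid.

No — vertex 2 appears in no bag.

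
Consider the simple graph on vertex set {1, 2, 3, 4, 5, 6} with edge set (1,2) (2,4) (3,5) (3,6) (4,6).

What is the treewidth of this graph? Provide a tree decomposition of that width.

The largest bag has 2 vertices, giving width 1; this decomposition certifies tw(G) ≤ 1. Since G has at least one edge (e.g. 1–2), it is not an edgeless graph, so tw(G) ≥ 1. Combining the bounds, tw(G) = 1.

Treewidth 1.
One such decomposition:
Bags: B1 = {1, 2}  B2 = {2, 4}  B3 = {4, 6}  B4 = {3, 6}  B5 = {3, 5}
Tree: B1–B2, B2–B3, B3–B4, B4–B5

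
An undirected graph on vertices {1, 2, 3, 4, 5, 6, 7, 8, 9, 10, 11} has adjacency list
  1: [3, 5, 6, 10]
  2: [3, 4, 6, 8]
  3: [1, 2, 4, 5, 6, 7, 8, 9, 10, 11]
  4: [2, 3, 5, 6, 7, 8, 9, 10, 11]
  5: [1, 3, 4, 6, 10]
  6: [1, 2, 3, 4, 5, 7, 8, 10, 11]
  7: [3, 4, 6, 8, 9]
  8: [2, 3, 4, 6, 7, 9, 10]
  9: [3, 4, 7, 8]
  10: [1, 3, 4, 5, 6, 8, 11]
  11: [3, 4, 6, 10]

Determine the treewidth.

A width-4 tree decomposition is:
Bags: B1 = {2, 3, 4, 6, 8}  B2 = {3, 4, 6, 7, 8}  B3 = {3, 4, 7, 8, 9}  B4 = {3, 4, 6, 8, 10}  B5 = {3, 4, 5, 6, 10}  B6 = {3, 4, 6, 10, 11}  B7 = {1, 3, 5, 6, 10}
Tree: B1–B2, B2–B3, B2–B4, B4–B5, B4–B6, B5–B7
Each bag holds 5 vertices, so the decomposition has width 4, which upper-bounds the treewidth. Conversely, {1, 3, 5, 6, 10} is a clique of size 5, and the vertices of any clique must share a bag in every tree decomposition; so some bag has ≥ 5 vertices and tw(G) ≥ 4. The upper and lower bounds meet at 4, so that is the treewidth.

4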